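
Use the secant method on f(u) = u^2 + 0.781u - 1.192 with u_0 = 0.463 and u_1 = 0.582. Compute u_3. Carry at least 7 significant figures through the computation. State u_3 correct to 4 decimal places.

Secant update: u_(k+1) = u_k − f(u_k)·(u_k − u_(k-1))/(f(u_k) − f(u_(k-1))).
f(u_0) = -0.616028, f(u_1) = -0.398734
u_2 = 0.582000 - (-0.398734)·(0.582000 - 0.463000)/(-0.398734 - (-0.616028)) = 0.800365; f(u_2) = 0.073669
u_3 = 0.800365 - (0.073669)·(0.800365 - 0.582000)/(0.073669 - (-0.398734)) = 0.766312; f(u_3) = -0.006276

0.7663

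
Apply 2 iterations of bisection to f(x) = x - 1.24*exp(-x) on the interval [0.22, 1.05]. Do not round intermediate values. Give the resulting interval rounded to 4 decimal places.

[0.6350, 0.8425]

f(0.220000) = -0.775123, f(1.050000) = 0.616077 (opposite signs)
step 1: m = 0.635000, f(m) = -0.022120 < 0 → root in [0.635000, 1.050000]
step 2: m = 0.842500, f(m) = 0.308516 > 0 → root in [0.635000, 0.842500]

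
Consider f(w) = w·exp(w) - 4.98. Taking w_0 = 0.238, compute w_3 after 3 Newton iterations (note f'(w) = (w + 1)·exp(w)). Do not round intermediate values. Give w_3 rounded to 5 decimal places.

w_0 = 0.238000: f = -4.678047, f' = 1.570662 → w_1 = 0.238000 - (-4.678047)/(1.570662) = 3.216392
w_1 = 3.216392: f = 75.230333, f' = 105.148317 → w_2 = 3.216392 - (75.230333)/(105.148317) = 2.500923
w_2 = 2.500923: f = 25.515629, f' = 42.689377 → w_3 = 2.500923 - (25.515629)/(42.689377) = 1.903219

1.90322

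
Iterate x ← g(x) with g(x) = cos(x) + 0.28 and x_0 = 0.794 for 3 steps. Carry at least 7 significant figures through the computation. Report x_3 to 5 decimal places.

x_1 = g(0.794000) = 0.980998
x_2 = g(0.980998) = 0.836193
x_3 = g(0.836193) = 0.950293

0.95029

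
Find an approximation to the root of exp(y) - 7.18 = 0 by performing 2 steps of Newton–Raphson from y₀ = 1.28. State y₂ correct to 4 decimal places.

f'(y) = exp(y)
y_0 = 1.280000: f = -3.583360, f' = 3.596640 → y_1 = 1.280000 - (-3.583360)/(3.596640) = 2.276308
y_1 = 2.276308: f = 2.560650, f' = 9.740650 → y_2 = 2.276308 - (2.560650)/(9.740650) = 2.013425

2.0134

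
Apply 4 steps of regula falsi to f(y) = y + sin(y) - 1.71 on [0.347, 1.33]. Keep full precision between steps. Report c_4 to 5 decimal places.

f(0.347000) = -1.022922, f(1.330000) = 0.591148
step 1: c = 0.969979, f(c) = 0.084853 > 0 → new bracket [0.347000, 0.969979]
step 2: c = 0.922260, f(c) = 0.009229 > 0 → new bracket [0.347000, 0.922260]
step 3: c = 0.917116, f(c) = 0.000968 > 0 → new bracket [0.347000, 0.917116]
step 4: c = 0.916578, f(c) = 0.000101 > 0 → new bracket [0.347000, 0.916578]

0.91658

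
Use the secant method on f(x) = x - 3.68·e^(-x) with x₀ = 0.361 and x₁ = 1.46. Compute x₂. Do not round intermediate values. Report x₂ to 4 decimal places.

1.2232

Secant update: x_(k+1) = x_k − f(x_k)·(x_k − x_(k-1))/(f(x_k) − f(x_(k-1))).
f(x_0) = -2.203883, f(x_1) = 0.605371
x_2 = 1.460000 - (0.605371)·(1.460000 - 0.361000)/(0.605371 - (-2.203883)) = 1.223175; f(x_2) = 0.140171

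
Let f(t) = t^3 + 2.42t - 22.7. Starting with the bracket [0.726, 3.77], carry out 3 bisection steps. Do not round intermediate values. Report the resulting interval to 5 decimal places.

[2.24800, 2.62850]

f(0.726000) = -20.560423, f(3.770000) = 40.006033 (opposite signs)
step 1: m = 2.248000, f(m) = -5.899563 < 0 → root in [2.248000, 3.770000]
step 2: m = 3.009000, f(m) = 11.825510 > 0 → root in [2.248000, 3.009000]
step 3: m = 2.628500, f(m) = 1.821309 > 0 → root in [2.248000, 2.628500]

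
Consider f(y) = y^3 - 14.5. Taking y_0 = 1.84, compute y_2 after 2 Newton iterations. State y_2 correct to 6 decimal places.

f'(y) = 3y^2
y_0 = 1.840000: f = -8.270496, f' = 10.156800 → y_1 = 1.840000 - (-8.270496)/(10.156800) = 2.654282
y_1 = 2.654282: f = 4.199975, f' = 21.135633 → y_2 = 2.654282 - (4.199975)/(21.135633) = 2.455566

2.455566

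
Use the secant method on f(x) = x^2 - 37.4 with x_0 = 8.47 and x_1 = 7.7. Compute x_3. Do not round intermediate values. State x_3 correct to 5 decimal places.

6.14158

Secant update: x_(k+1) = x_k − f(x_k)·(x_k − x_(k-1))/(f(x_k) − f(x_(k-1))).
f(x_0) = 34.340900, f(x_1) = 21.890000
x_2 = 7.700000 - (21.890000)·(7.700000 - 8.470000)/(21.890000 - (34.340900)) = 6.346259; f(x_2) = 2.874997
x_3 = 6.346259 - (2.874997)·(6.346259 - 7.700000)/(2.874997 - (21.890000)) = 6.141578; f(x_3) = 0.318979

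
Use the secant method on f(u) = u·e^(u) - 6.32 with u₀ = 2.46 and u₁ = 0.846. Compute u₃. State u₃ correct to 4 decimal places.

1.6695

Secant update: u_(k+1) = u_k − f(u_k)·(u_k − u_(k-1))/(f(u_k) − f(u_(k-1))).
f(u_0) = 22.473836, f(u_1) = -4.348560
u_2 = 0.846000 - (-4.348560)·(0.846000 - 2.460000)/(-4.348560 - (22.473836)) = 1.107669; f(u_2) = -2.966764
u_3 = 1.107669 - (-2.966764)·(1.107669 - 0.846000)/(-2.966764 - (-4.348560)) = 1.669480; f(u_3) = 2.543943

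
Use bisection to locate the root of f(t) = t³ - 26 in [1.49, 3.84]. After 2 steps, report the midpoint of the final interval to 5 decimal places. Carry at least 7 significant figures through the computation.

2.95875

f(1.490000) = -22.692051, f(3.840000) = 30.623104 (opposite signs)
step 1: m = 2.665000, f(m) = -7.072570 < 0 → root in [2.665000, 3.840000]
step 2: m = 3.252500, f(m) = 8.407405 > 0 → root in [2.665000, 3.252500]
Midpoint of [2.665000, 3.252500] = 2.958750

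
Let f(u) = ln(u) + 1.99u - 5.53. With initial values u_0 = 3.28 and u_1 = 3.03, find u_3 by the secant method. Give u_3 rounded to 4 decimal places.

f(u_0) = 2.185043, f(u_1) = 1.608263
u_2 = 3.030000 - (1.608263)·(3.030000 - 3.280000)/(1.608263 - (2.185043)) = 2.332914; f(u_2) = -0.040382
u_3 = 2.332914 - (-0.040382)·(2.332914 - 3.030000)/(-0.040382 - (1.608263)) = 2.349989; f(u_3) = 0.000888

2.3500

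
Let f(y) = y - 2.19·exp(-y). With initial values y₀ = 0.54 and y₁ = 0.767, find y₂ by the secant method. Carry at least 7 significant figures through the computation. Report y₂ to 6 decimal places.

0.883749

Secant update: y_(k+1) = y_k − f(y_k)·(y_k − y_(k-1))/(f(y_k) − f(y_(k-1))).
f(y_0) = -0.736219, f(y_1) = -0.250045
y_2 = 0.767000 - (-0.250045)·(0.767000 - 0.540000)/(-0.250045 - (-0.736219)) = 0.883749; f(y_2) = -0.021227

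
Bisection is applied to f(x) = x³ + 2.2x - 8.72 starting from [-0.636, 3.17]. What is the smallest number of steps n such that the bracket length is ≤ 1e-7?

26

Initial width b − a = 3.17 − -0.636 = 3.806000.
After n steps the width is (b−a)/2^n; need (b−a)/2^n ≤ 1e-7.
So n ≥ log₂(3.806000/1e-7) = log₂(38060000.0000) ≈ 25.1818.
Hence n = 26.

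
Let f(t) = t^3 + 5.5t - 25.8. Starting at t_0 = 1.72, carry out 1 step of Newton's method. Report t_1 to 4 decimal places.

f'(t) = 3t^2 + 5.5
t_0 = 1.720000: f = -11.251552, f' = 14.375200 → t_1 = 1.720000 - (-11.251552)/(14.375200) = 2.502706

2.5027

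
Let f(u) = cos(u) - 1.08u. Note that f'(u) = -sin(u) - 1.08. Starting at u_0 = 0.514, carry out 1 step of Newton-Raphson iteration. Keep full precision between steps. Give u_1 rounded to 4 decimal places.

Newton update: u ← u − f(u)/f'(u).
u_0 = 0.514000: f = 0.315665, f' = -1.571664 → u_1 = 0.514000 - (0.315665)/(-1.571664) = 0.714847

0.7148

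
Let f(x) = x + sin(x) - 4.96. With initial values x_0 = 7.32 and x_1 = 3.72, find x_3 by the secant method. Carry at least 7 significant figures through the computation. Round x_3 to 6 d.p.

f(x_0) = 3.220787, f(x_1) = -1.786691
x_2 = 3.720000 - (-1.786691)·(3.720000 - 7.320000)/(-1.786691 - (3.220787)) = 5.004496; f(x_2) = -0.913143
x_3 = 5.004496 - (-0.913143)·(5.004496 - 3.720000)/(-0.913143 - (-1.786691)) = 6.347214; f(x_3) = 1.451199

6.347214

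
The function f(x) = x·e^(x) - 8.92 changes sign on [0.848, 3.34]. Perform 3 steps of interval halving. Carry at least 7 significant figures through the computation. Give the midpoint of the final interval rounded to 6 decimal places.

f(0.848000) = -6.939944, f(3.340000) = 85.331883 (opposite signs)
step 1: m = 2.094000, f(m) = 8.077667 > 0 → root in [0.848000, 2.094000]
step 2: m = 1.471000, f(m) = -2.515874 < 0 → root in [1.471000, 2.094000]
step 3: m = 1.782500, f(m) = 1.676427 > 0 → root in [1.471000, 1.782500]
Midpoint of [1.471000, 1.782500] = 1.626750

1.626750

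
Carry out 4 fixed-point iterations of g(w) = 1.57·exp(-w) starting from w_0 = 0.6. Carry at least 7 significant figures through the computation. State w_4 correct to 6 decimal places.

0.699266

w_1 = g(0.600000) = 0.861634
w_2 = g(0.861634) = 0.663280
w_3 = g(0.663280) = 0.808800
w_4 = g(0.808800) = 0.699266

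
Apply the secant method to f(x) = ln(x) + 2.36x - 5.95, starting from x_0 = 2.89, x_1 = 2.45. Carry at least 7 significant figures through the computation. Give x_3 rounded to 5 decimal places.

2.18923

Secant update: x_(k+1) = x_k − f(x_k)·(x_k − x_(k-1))/(f(x_k) − f(x_(k-1))).
f(x_0) = 1.931657, f(x_1) = 0.728088
x_2 = 2.450000 - (0.728088)·(2.450000 - 2.890000)/(0.728088 - (1.931657)) = 2.183826; f(x_2) = -0.015092
x_3 = 2.183826 - (-0.015092)·(2.183826 - 2.450000)/(-0.015092 - (0.728088)) = 2.189231; f(x_3) = 0.000137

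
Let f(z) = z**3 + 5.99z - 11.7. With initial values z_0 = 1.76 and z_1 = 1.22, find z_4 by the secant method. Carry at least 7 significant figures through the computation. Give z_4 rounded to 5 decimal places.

1.44720

Secant update: z_(k+1) = z_k − f(z_k)·(z_k − z_(k-1))/(f(z_k) − f(z_(k-1))).
f(z_0) = 4.294176, f(z_1) = -2.576352
z_2 = 1.220000 - (-2.576352)·(1.220000 - 1.760000)/(-2.576352 - (4.294176)) = 1.422492; f(z_2) = -0.300878
z_3 = 1.422492 - (-0.300878)·(1.422492 - 1.220000)/(-0.300878 - (-2.576352)) = 1.449267; f(z_3) = 0.025118
z_4 = 1.449267 - (0.025118)·(1.449267 - 1.422492)/(0.025118 - (-0.300878)) = 1.447204; f(z_4) = -0.000220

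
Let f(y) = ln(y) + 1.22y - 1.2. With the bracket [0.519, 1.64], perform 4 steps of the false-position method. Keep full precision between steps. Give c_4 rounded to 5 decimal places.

f(0.519000) = -1.222671, f(1.640000) = 1.295496
step 1: c = 1.063290, f(c) = 0.158583 > 0 → new bracket [0.519000, 1.063290]
step 2: c = 1.000800, f(c) = 0.021776 > 0 → new bracket [0.519000, 1.000800]
step 3: c = 0.992369, f(c) = 0.003031 > 0 → new bracket [0.519000, 0.992369]
step 4: c = 0.991199, f(c) = 0.000423 > 0 → new bracket [0.519000, 0.991199]

0.99120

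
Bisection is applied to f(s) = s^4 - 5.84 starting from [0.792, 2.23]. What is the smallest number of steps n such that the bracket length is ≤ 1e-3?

Initial width b − a = 2.23 − 0.792 = 1.438000.
After n steps the width is (b−a)/2^n; need (b−a)/2^n ≤ 1e-3.
So n ≥ log₂(1.438000/1e-3) = log₂(1438.0000) ≈ 10.4898.
Hence n = 11.

11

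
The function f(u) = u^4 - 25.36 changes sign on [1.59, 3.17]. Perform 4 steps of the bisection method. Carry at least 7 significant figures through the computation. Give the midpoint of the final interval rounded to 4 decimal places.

f(1.590000) = -18.968710, f(3.170000) = 75.620391 (opposite signs)
step 1: m = 2.380000, f(m) = 6.725427 > 0 → root in [1.590000, 2.380000]
step 2: m = 1.985000, f(m) = -9.834627 < 0 → root in [1.985000, 2.380000]
step 3: m = 2.182500, f(m) = -2.670914 < 0 → root in [2.182500, 2.380000]
step 4: m = 2.281250, f(m) = 1.722673 > 0 → root in [2.182500, 2.281250]
Midpoint of [2.182500, 2.281250] = 2.231875

2.2319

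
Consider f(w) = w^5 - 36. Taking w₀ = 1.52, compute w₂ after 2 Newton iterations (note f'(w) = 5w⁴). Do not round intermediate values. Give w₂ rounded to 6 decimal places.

2.218244

Newton update: w ← w − f(w)/f'(w).
w_0 = 1.520000: f = -27.886319, f' = 26.689741 → w_1 = 1.520000 - (-27.886319)/(26.689741) = 2.564833
w_1 = 2.564833: f = 74.992942, f' = 216.374609 → w_2 = 2.564833 - (74.992942)/(216.374609) = 2.218244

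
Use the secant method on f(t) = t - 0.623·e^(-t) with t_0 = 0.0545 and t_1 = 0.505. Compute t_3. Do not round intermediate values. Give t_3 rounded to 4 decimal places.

Secant update: t_(k+1) = t_k − f(t_k)·(t_k − t_(k-1))/(f(t_k) − f(t_(k-1))).
f(t_0) = -0.535455, f(t_1) = 0.129016
t_2 = 0.505000 - (0.129016)·(0.505000 - 0.054500)/(0.129016 - (-0.535455)) = 0.417529; f(t_2) = 0.007177
t_3 = 0.417529 - (0.007177)·(0.417529 - 0.505000)/(0.007177 - (0.129016)) = 0.412377; f(t_3) = -0.000095

0.4124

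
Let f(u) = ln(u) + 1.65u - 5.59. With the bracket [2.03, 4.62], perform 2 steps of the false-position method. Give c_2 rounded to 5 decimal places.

2.77142

f(2.030000) = -1.532464, f(4.620000) = 3.563395
step 1: c = 2.808884, f(c) = 0.077446 > 0 → new bracket [2.030000, 2.808884]
step 2: c = 2.771415, f(c) = 0.002193 > 0 → new bracket [2.030000, 2.771415]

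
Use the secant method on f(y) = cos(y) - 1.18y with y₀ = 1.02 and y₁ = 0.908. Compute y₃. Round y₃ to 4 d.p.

0.6669

f(y_0) = -0.680234, f(y_1) = -0.456116
y_2 = 0.908000 - (-0.456116)·(0.908000 - 1.020000)/(-0.456116 - (-0.680234)) = 0.680061; f(y_2) = -0.024938
y_3 = 0.680061 - (-0.024938)·(0.680061 - 0.908000)/(-0.024938 - (-0.456116)) = 0.666878; f(y_3) = -0.001159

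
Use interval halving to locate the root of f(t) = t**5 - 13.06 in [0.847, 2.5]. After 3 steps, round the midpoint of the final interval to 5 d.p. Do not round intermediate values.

1.57019

f(0.847000) = -12.624070, f(2.500000) = 84.596250 (opposite signs)
step 1: m = 1.673500, f(m) = 0.065885 > 0 → root in [0.847000, 1.673500]
step 2: m = 1.260250, f(m) = -9.881051 < 0 → root in [1.260250, 1.673500]
step 3: m = 1.466875, f(m) = -6.268503 < 0 → root in [1.466875, 1.673500]
Midpoint of [1.466875, 1.673500] = 1.570187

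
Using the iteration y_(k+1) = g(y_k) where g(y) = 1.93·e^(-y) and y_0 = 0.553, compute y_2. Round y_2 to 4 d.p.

0.6359

y_1 = g(0.553000) = 1.110178
y_2 = g(1.110178) = 0.635936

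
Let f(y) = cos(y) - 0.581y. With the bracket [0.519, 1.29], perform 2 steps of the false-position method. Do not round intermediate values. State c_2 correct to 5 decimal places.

0.96958

f(0.519000) = 0.566777, f(1.290000) = -0.472369
step 1: c = 0.939523, f(c) = 0.044310 > 0 → new bracket [0.939523, 1.290000]
step 2: c = 0.969580, f(c) = 0.002320 > 0 → new bracket [0.969580, 1.290000]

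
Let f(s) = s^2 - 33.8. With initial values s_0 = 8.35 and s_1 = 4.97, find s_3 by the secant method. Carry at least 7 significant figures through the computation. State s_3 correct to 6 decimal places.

5.826538

f(s_0) = 35.922500, f(s_1) = -9.099100
s_2 = 4.970000 - (-9.099100)·(4.970000 - 8.350000)/(-9.099100 - (35.922500)) = 5.653116; f(s_2) = -1.842284
s_3 = 5.653116 - (-1.842284)·(5.653116 - 4.970000)/(-1.842284 - (-9.099100)) = 5.826538; f(s_3) = 0.148543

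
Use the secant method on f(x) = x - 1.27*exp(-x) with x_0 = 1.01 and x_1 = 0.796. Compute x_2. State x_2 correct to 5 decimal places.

0.64884

f(x_0) = 0.547442, f(x_1) = 0.223065
x_2 = 0.796000 - (0.223065)·(0.796000 - 1.010000)/(0.223065 - (0.547442)) = 0.648838; f(x_2) = -0.014931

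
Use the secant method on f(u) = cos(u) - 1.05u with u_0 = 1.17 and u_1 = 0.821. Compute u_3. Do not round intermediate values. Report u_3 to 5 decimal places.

Secant update: u_(k+1) = u_k − f(u_k)·(u_k − u_(k-1))/(f(u_k) − f(u_(k-1))).
f(u_0) = -0.838348, f(u_1) = -0.180560
u_2 = 0.821000 - (-0.180560)·(0.821000 - 1.170000)/(-0.180560 - (-0.838348)) = 0.725201; f(u_2) = -0.013095
u_3 = 0.725201 - (-0.013095)·(0.725201 - 0.821000)/(-0.013095 - (-0.180560)) = 0.717710; f(u_3) = -0.000282

0.71771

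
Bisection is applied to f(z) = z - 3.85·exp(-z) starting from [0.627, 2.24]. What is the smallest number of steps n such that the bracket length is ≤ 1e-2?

8

Initial width b − a = 2.24 − 0.627 = 1.613000.
After n steps the width is (b−a)/2^n; need (b−a)/2^n ≤ 1e-2.
So n ≥ log₂(1.613000/1e-2) = log₂(161.3000) ≈ 7.3336.
Hence n = 8.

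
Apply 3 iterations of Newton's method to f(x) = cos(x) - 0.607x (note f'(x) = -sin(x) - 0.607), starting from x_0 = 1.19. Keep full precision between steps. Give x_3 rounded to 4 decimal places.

Newton update: x ← x − f(x)/f'(x).
x_0 = 1.190000: f = -0.350670, f' = -1.535369 → x_1 = 1.190000 - (-0.350670)/(-1.535369) = 0.961605
x_1 = 0.961605: f = -0.011490, f' = -1.427111 → x_2 = 0.961605 - (-0.011490)/(-1.427111) = 0.953554
x_2 = 0.953554: f = -0.000019, f' = -1.422478 → x_3 = 0.953554 - (-0.000019)/(-1.422478) = 0.953541

0.9535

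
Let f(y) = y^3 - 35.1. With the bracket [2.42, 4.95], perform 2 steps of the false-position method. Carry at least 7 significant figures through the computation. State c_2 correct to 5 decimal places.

f(2.420000) = -20.927512, f(4.950000) = 86.187375
step 1: c = 2.914297, f(c) = -10.348496 < 0 → new bracket [2.914297, 4.950000]
step 2: c = 3.132522, f(c) = -4.361534 < 0 → new bracket [3.132522, 4.950000]

3.13252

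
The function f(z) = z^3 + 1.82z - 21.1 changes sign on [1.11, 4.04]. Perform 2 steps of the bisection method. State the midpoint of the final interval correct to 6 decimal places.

2.208750

f(1.110000) = -17.712169, f(4.040000) = 52.192064 (opposite signs)
step 1: m = 2.575000, f(m) = 0.660359 > 0 → root in [1.110000, 2.575000]
step 2: m = 1.842500, f(m) = -11.491719 < 0 → root in [1.842500, 2.575000]
Midpoint of [1.842500, 2.575000] = 2.208750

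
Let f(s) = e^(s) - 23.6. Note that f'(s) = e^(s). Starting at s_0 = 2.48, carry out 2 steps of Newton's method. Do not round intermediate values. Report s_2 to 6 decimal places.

Newton update: s ← s − f(s)/f'(s).
s_0 = 2.480000: f = -11.658736, f' = 11.941264 → s_1 = 2.480000 - (-11.658736)/(11.941264) = 3.456340
s_1 = 3.456340: f = 8.100743, f' = 31.700743 → s_2 = 3.456340 - (8.100743)/(31.700743) = 3.200802

3.200802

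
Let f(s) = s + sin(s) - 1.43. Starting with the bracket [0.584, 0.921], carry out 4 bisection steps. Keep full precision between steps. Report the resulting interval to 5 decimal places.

[0.73144, 0.75250]

f(0.584000) = -0.294635, f(0.921000) = 0.287207 (opposite signs)
step 1: m = 0.752500, f(m) = 0.005966 > 0 → root in [0.584000, 0.752500]
step 2: m = 0.668250, f(m) = -0.142137 < 0 → root in [0.668250, 0.752500]
step 3: m = 0.710375, f(m) = -0.067507 < 0 → root in [0.710375, 0.752500]
step 4: m = 0.731437, f(m) = -0.030622 < 0 → root in [0.731437, 0.752500]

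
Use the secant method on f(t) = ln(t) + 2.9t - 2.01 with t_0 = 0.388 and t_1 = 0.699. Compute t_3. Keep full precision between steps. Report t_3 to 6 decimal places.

f(t_0) = -1.831550, f(t_1) = -0.341005
t_2 = 0.699000 - (-0.341005)·(0.699000 - 0.388000)/(-0.341005 - (-1.831550)) = 0.770150; f(t_2) = -0.037735
t_3 = 0.770150 - (-0.037735)·(0.770150 - 0.699000)/(-0.037735 - (-0.341005)) = 0.779003; f(t_3) = -0.000632

0.779003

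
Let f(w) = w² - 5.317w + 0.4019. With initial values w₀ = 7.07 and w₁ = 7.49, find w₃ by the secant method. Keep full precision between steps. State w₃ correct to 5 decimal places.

5.36779

f(w_0) = 12.795610, f(w_1) = 16.677670
w_2 = 7.490000 - (16.677670)·(7.490000 - 7.070000)/(16.677670 - (12.795610)) = 5.685643; f(w_2) = 2.497874
w_3 = 5.685643 - (2.497874)·(5.685643 - 7.490000)/(2.497874 - (16.677670)) = 5.367793; f(w_3) = 0.674545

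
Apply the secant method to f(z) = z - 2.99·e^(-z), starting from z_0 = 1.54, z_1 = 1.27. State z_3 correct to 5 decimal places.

1.04966

Secant update: z_(k+1) = z_k − f(z_k)·(z_k − z_(k-1))/(f(z_k) − f(z_(k-1))).
f(z_0) = 0.899001, f(z_1) = 0.430313
z_2 = 1.270000 - (0.430313)·(1.270000 - 1.540000)/(0.430313 - (0.899001)) = 1.022106; f(z_2) = -0.053804
z_3 = 1.022106 - (-0.053804)·(1.022106 - 1.270000)/(-0.053804 - (0.430313)) = 1.049657; f(z_3) = 0.002984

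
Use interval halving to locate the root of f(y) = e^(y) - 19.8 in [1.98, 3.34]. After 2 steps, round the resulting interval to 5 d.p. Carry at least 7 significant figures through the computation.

[2.66000, 3.00000]

f(1.980000) = -12.557257, f(3.340000) = 8.419127 (opposite signs)
step 1: m = 2.660000, f(m) = -5.503711 < 0 → root in [2.660000, 3.340000]
step 2: m = 3.000000, f(m) = 0.285537 > 0 → root in [2.660000, 3.000000]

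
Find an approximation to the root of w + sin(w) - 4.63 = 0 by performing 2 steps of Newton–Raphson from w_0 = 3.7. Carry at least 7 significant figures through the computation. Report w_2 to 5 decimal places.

7.91902

f'(w) = 1 + cos(w)
w_0 = 3.700000: f = -1.459836, f' = 0.151900 → w_1 = 3.700000 - (-1.459836)/(0.151900) = 13.310510
w_1 = 13.310510: f = 9.357849, f' = 1.735671 → w_2 = 13.310510 - (9.357849)/(1.735671) = 7.919023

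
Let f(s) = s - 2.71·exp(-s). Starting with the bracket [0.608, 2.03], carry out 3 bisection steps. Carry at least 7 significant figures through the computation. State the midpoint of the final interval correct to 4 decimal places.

f(0.608000) = -0.867429, f(2.030000) = 1.674081 (opposite signs)
step 1: m = 1.319000, f(m) = 0.594339 > 0 → root in [0.608000, 1.319000]
step 2: m = 0.963500, f(m) = -0.070514 < 0 → root in [0.963500, 1.319000]
step 3: m = 1.141250, f(m) = 0.275623 > 0 → root in [0.963500, 1.141250]
Midpoint of [0.963500, 1.141250] = 1.052375

1.0524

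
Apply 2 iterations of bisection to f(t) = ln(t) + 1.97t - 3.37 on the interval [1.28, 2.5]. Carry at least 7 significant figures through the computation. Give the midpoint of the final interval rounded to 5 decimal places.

f(1.280000) = -0.601540, f(2.500000) = 2.471291 (opposite signs)
step 1: m = 1.890000, f(m) = 0.989877 > 0 → root in [1.280000, 1.890000]
step 2: m = 1.585000, f(m) = 0.213034 > 0 → root in [1.280000, 1.585000]
Midpoint of [1.280000, 1.585000] = 1.432500

1.43250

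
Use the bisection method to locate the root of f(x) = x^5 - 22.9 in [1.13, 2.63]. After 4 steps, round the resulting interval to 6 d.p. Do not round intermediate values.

f(1.130000) = -21.057565, f(2.630000) = 102.928420 (opposite signs)
step 1: m = 1.880000, f(m) = 0.584929 > 0 → root in [1.130000, 1.880000]
step 2: m = 1.505000, f(m) = -15.178841 < 0 → root in [1.505000, 1.880000]
step 3: m = 1.692500, f(m) = -9.011882 < 0 → root in [1.692500, 1.880000]
step 4: m = 1.786250, f(m) = -4.715088 < 0 → root in [1.786250, 1.880000]

[1.786250, 1.880000]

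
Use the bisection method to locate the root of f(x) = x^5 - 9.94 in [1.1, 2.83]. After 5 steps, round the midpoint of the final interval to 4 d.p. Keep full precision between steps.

f(1.100000) = -8.329490, f(2.830000) = 171.583216 (opposite signs)
step 1: m = 1.965000, f(m) = 19.356300 > 0 → root in [1.100000, 1.965000]
step 2: m = 1.532500, f(m) = -1.487165 < 0 → root in [1.532500, 1.965000]
step 3: m = 1.748750, f(m) = 6.414551 > 0 → root in [1.532500, 1.748750]
step 4: m = 1.640625, f(m) = 1.946298 > 0 → root in [1.532500, 1.640625]
step 5: m = 1.586563, f(m) = 0.112774 > 0 → root in [1.532500, 1.586563]
Midpoint of [1.532500, 1.586563] = 1.559531

1.5595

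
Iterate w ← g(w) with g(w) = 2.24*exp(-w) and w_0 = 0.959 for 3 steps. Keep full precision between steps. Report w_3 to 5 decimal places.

w_1 = g(0.959000) = 0.858538
w_2 = g(0.858538) = 0.949270
w_3 = g(0.949270) = 0.866933

0.86693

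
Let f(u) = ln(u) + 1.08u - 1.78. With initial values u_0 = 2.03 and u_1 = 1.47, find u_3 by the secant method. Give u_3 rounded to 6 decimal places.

Secant update: u_(k+1) = u_k − f(u_k)·(u_k − u_(k-1))/(f(u_k) − f(u_(k-1))).
f(u_0) = 1.120436, f(u_1) = 0.192862
u_2 = 1.470000 - (0.192862)·(1.470000 - 2.030000)/(0.192862 - (1.120436)) = 1.353564; f(u_2) = -0.015410
u_3 = 1.353564 - (-0.015410)·(1.353564 - 1.470000)/(-0.015410 - (0.192862)) = 1.362179; f(u_3) = 0.000239

1.362179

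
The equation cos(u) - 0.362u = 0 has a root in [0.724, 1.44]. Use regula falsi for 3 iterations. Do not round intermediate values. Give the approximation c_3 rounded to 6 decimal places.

f(0.724000) = 0.487074, f(1.440000) = -0.390856
step 1: c = 1.121235, f(c) = 0.028683 > 0 → new bracket [1.121235, 1.440000]
step 2: c = 1.143029, f(c) = 0.001064 > 0 → new bracket [1.143029, 1.440000]
step 3: c = 1.143835, f(c) = 0.000038 > 0 → new bracket [1.143835, 1.440000]

1.143835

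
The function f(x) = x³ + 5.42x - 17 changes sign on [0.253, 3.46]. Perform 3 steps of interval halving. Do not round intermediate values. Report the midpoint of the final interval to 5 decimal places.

2.05694

f(0.253000) = -15.612546, f(3.460000) = 43.174936 (opposite signs)
step 1: m = 1.856500, f(m) = -0.539171 < 0 → root in [1.856500, 3.460000]
step 2: m = 2.658250, f(m) = 16.191689 > 0 → root in [1.856500, 2.658250]
step 3: m = 2.257375, f(m) = 6.737973 > 0 → root in [1.856500, 2.257375]
Midpoint of [1.856500, 2.257375] = 2.056938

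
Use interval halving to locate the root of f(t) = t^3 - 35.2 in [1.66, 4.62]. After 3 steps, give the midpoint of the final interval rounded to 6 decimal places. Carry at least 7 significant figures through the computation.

3.325000

f(1.660000) = -30.625704, f(4.620000) = 63.411128 (opposite signs)
step 1: m = 3.140000, f(m) = -4.240856 < 0 → root in [3.140000, 4.620000]
step 2: m = 3.880000, f(m) = 23.211072 > 0 → root in [3.140000, 3.880000]
step 3: m = 3.510000, f(m) = 8.043551 > 0 → root in [3.140000, 3.510000]
Midpoint of [3.140000, 3.510000] = 3.325000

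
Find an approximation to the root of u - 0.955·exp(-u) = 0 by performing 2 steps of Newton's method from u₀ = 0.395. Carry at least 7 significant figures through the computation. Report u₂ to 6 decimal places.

f'(u) = 1 + 0.955·exp(-u)
u_0 = 0.395000: f = -0.248364, f' = 1.643364 → u_1 = 0.395000 - (-0.248364)/(1.643364) = 0.546132
u_1 = 0.546132: f = -0.006991, f' = 1.553123 → u_2 = 0.546132 - (-0.006991)/(1.553123) = 0.550633

0.550633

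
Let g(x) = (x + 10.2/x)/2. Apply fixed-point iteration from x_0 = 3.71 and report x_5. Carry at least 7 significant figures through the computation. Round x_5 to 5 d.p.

3.19374

x_1 = g(3.710000) = 3.229663
x_2 = g(3.229663) = 3.193944
x_3 = g(3.193944) = 3.193744
x_4 = g(3.193744) = 3.193744
x_5 = g(3.193744) = 3.193744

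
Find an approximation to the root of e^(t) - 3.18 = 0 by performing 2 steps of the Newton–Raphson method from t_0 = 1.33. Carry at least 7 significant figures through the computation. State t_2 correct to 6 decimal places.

f'(t) = e^(t)
t_0 = 1.330000: f = 0.601043, f' = 3.781043 → t_1 = 1.330000 - (0.601043)/(3.781043) = 1.171038
t_1 = 1.171038: f = 0.045338, f' = 3.225338 → t_2 = 1.171038 - (0.045338)/(3.225338) = 1.156981

1.156981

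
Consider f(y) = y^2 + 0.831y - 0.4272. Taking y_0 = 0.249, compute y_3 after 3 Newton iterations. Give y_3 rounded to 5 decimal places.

Newton update: y ← y − f(y)/f'(y).
f'(y) = 2y + 0.831
y_0 = 0.249000: f = -0.158280, f' = 1.329000 → y_1 = 0.249000 - (-0.158280)/(1.329000) = 0.368097
y_1 = 0.368097: f = 0.014184, f' = 1.567194 → y_2 = 0.368097 - (0.014184)/(1.567194) = 0.359046
y_2 = 0.359046: f = 0.000082, f' = 1.549093 → y_3 = 0.359046 - (0.000082)/(1.549093) = 0.358994

0.35899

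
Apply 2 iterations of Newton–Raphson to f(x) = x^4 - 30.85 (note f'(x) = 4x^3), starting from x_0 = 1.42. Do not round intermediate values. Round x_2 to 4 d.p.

2.9642

x_0 = 1.420000: f = -26.784131, f' = 11.453152 → x_1 = 1.420000 - (-26.784131)/(11.453152) = 3.758582
x_1 = 3.758582: f = 168.720320, f' = 212.388969 → x_2 = 3.758582 - (168.720320)/(212.388969) = 2.964189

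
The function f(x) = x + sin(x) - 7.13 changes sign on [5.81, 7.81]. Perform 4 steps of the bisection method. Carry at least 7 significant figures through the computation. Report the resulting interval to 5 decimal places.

[6.68500, 6.81000]

f(5.810000) = -1.775724, f(7.810000) = 1.679033 (opposite signs)
step 1: m = 6.810000, f(m) = 0.182782 > 0 → root in [5.810000, 6.810000]
step 2: m = 6.310000, f(m) = -0.793189 < 0 → root in [6.310000, 6.810000]
step 3: m = 6.560000, f(m) = -0.296707 < 0 → root in [6.560000, 6.810000]
step 4: m = 6.685000, f(m) = -0.053911 < 0 → root in [6.685000, 6.810000]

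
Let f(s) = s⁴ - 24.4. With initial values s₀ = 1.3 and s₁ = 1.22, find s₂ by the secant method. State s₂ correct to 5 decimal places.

3.98977

f(s_0) = -21.543900, f(s_1) = -22.184665
s_2 = 1.220000 - (-22.184665)·(1.220000 - 1.300000)/(-22.184665 - (-21.543900)) = 3.989771; f(s_2) = 228.991285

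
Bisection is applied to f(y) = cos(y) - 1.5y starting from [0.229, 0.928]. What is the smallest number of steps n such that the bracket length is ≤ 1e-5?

Initial width b − a = 0.928 − 0.229 = 0.699000.
After n steps the width is (b−a)/2^n; need (b−a)/2^n ≤ 1e-5.
So n ≥ log₂(0.699000/1e-5) = log₂(69900.0000) ≈ 16.0930.
Hence n = 17.

17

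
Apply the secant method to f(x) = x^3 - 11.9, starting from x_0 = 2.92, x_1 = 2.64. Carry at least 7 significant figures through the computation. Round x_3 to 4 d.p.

2.2937

Secant update: x_(k+1) = x_k − f(x_k)·(x_k − x_(k-1))/(f(x_k) − f(x_(k-1))).
f(x_0) = 12.997088, f(x_1) = 6.499744
x_2 = 2.640000 - (6.499744)·(2.640000 - 2.920000)/(6.499744 - (12.997088)) = 2.359897; f(x_2) = 1.242528
x_3 = 2.359897 - (1.242528)·(2.359897 - 2.640000)/(1.242528 - (6.499744)) = 2.293695; f(x_3) = 0.167213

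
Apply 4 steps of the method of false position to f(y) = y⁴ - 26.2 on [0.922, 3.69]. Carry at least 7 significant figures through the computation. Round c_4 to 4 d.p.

f(0.922000) = -25.477357, f(3.690000) = 159.198179
step 1: c = 1.303866, f(c) = -23.309773 < 0 → new bracket [1.303866, 3.690000]
step 2: c = 1.608621, f(c) = -19.504004 < 0 → new bracket [1.608621, 3.690000]
step 3: c = 1.835788, f(c) = -14.842304 < 0 → new bracket [1.835788, 3.690000]
step 4: c = 1.993917, f(c) = -10.393778 < 0 → new bracket [1.993917, 3.690000]

1.9939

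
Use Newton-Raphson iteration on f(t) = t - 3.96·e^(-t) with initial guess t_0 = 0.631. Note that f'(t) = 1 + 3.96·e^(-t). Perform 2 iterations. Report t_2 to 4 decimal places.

1.1944

Newton update: t ← t − f(t)/f'(t).
t_0 = 0.631000: f = -1.475956, f' = 3.106956 → t_1 = 0.631000 - (-1.475956)/(3.106956) = 1.106049
t_1 = 1.106049: f = -0.204171, f' = 2.310220 → t_2 = 1.106049 - (-0.204171)/(2.310220) = 1.194426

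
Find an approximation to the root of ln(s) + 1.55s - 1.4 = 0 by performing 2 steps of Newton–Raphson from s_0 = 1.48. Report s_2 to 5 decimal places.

f'(s) = 1/s + 1.55
s_0 = 1.480000: f = 1.286042, f' = 2.225676 → s_1 = 1.480000 - (1.286042)/(2.225676) = 0.902179
s_1 = 0.902179: f = -0.104565, f' = 2.658427 → s_2 = 0.902179 - (-0.104565)/(2.658427) = 0.941512

0.94151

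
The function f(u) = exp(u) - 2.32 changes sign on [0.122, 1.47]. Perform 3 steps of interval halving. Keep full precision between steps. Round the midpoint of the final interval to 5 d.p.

f(0.122000) = -1.190246, f(1.470000) = 2.029235 (opposite signs)
step 1: m = 0.796000, f(m) = -0.103343 < 0 → root in [0.796000, 1.470000]
step 2: m = 1.133000, f(m) = 0.784957 > 0 → root in [0.796000, 1.133000]
step 3: m = 0.964500, f(m) = 0.303476 > 0 → root in [0.796000, 0.964500]
Midpoint of [0.796000, 0.964500] = 0.880250

0.88025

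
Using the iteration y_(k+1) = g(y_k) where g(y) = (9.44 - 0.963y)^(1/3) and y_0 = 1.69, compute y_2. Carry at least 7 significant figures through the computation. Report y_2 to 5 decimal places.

1.95997

y_1 = g(1.690000) = 1.984254
y_2 = g(1.984254) = 1.959968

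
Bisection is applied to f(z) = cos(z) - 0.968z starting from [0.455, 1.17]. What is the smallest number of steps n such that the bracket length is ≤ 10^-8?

Initial width b − a = 1.17 − 0.455 = 0.715000.
After n steps the width is (b−a)/2^n; need (b−a)/2^n ≤ 10^-8.
So n ≥ log₂(0.715000/10^-8) = log₂(71500000.0000) ≈ 26.0914.
Hence n = 27.

27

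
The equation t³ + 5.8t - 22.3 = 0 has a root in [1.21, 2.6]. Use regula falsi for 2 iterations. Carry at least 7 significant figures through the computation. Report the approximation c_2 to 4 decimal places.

2.1236

False-position update: c = (a·f(b) − b·f(a))/(f(b) − f(a)); replace the endpoint whose sign matches f(c).
f(1.210000) = -13.510439, f(2.600000) = 10.356000
step 1: c = 1.996858, f(c) = -2.755860 < 0 → new bracket [1.996858, 2.600000]
step 2: c = 2.123627, f(c) = -0.405844 < 0 → new bracket [2.123627, 2.600000]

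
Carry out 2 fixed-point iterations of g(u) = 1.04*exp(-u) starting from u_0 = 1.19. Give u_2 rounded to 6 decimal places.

u_1 = g(1.190000) = 0.316390
u_2 = g(0.316390) = 0.757926

0.757926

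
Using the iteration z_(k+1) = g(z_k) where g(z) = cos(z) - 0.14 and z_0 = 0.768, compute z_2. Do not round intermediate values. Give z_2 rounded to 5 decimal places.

0.69685

z_1 = g(0.768000) = 0.579302
z_2 = g(0.579302) = 0.696845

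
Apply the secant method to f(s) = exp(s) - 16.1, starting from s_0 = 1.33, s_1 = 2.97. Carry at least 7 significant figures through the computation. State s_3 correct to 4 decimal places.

f(s_0) = -12.318957, f(s_1) = 3.391920
s_2 = 2.970000 - (3.391920)·(2.970000 - 1.330000)/(3.391920 - (-12.318957)) = 2.615930; f(s_2) = -2.420066
s_3 = 2.615930 - (-2.420066)·(2.615930 - 2.970000)/(-2.420066 - (3.391920)) = 2.763362; f(s_3) = -0.246947

2.7634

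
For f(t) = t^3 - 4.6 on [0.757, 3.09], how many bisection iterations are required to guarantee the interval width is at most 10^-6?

22

Initial width b − a = 3.09 − 0.757 = 2.333000.
After n steps the width is (b−a)/2^n; need (b−a)/2^n ≤ 10^-6.
So n ≥ log₂(2.333000/10^-6) = log₂(2333000.0000) ≈ 21.1538.
Hence n = 22.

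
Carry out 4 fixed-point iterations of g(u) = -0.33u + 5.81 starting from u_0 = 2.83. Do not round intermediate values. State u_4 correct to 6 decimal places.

4.350177

u_1 = g(2.830000) = 4.876100
u_2 = g(4.876100) = 4.200887
u_3 = g(4.200887) = 4.423707
u_4 = g(4.423707) = 4.350177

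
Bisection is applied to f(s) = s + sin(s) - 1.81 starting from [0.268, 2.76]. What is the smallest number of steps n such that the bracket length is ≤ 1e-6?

22

Initial width b − a = 2.76 − 0.268 = 2.492000.
After n steps the width is (b−a)/2^n; need (b−a)/2^n ≤ 1e-6.
So n ≥ log₂(2.492000/1e-6) = log₂(2492000.0000) ≈ 21.2489.
Hence n = 22.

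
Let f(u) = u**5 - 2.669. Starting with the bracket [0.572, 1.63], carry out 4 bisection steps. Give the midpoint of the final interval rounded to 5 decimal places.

1.20019

f(0.572000) = -2.607768, f(1.630000) = 8.837362 (opposite signs)
step 1: m = 1.101000, f(m) = -1.051156 < 0 → root in [1.101000, 1.630000]
step 2: m = 1.365500, f(m) = 2.078429 > 0 → root in [1.101000, 1.365500]
step 3: m = 1.233250, f(m) = 0.183697 > 0 → root in [1.101000, 1.233250]
step 4: m = 1.167125, f(m) = -0.503357 < 0 → root in [1.167125, 1.233250]
Midpoint of [1.167125, 1.233250] = 1.200187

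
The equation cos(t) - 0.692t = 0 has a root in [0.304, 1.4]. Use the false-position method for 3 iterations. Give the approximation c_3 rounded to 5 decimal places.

0.89879

f(0.304000) = 0.743779, f(1.400000) = -0.798833
step 1: c = 0.832442, f(c) = 0.097021 > 0 → new bracket [0.832442, 1.400000]
step 2: c = 0.893909, f(c) = 0.007785 > 0 → new bracket [0.893909, 1.400000]
step 3: c = 0.898793, f(c) = 0.000590 > 0 → new bracket [0.898793, 1.400000]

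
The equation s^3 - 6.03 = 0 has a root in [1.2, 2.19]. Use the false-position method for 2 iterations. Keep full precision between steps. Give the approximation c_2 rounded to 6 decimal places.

1.795073

f(1.200000) = -4.302000, f(2.190000) = 4.473459
step 1: c = 1.685328, f(c) = -1.243108 < 0 → new bracket [1.685328, 2.190000]
step 2: c = 1.795073, f(c) = -0.245761 < 0 → new bracket [1.795073, 2.190000]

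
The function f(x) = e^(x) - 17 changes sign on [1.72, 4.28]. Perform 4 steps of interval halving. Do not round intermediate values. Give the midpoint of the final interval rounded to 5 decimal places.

f(1.720000) = -11.415472, f(4.280000) = 55.240440 (opposite signs)
step 1: m = 3.000000, f(m) = 3.085537 > 0 → root in [1.720000, 3.000000]
step 2: m = 2.360000, f(m) = -6.409049 < 0 → root in [2.360000, 3.000000]
step 3: m = 2.680000, f(m) = -2.414907 < 0 → root in [2.680000, 3.000000]
step 4: m = 2.840000, f(m) = 0.115766 > 0 → root in [2.680000, 2.840000]
Midpoint of [2.680000, 2.840000] = 2.760000

2.76000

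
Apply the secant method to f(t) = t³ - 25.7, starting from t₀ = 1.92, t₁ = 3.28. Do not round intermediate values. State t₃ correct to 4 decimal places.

f(t_0) = -18.622112, f(t_1) = 9.587552
t_2 = 3.280000 - (9.587552)·(3.280000 - 1.920000)/(9.587552 - (-18.622112)) = 2.817780; f(t_2) = -3.327153
t_3 = 2.817780 - (-3.327153)·(2.817780 - 3.280000)/(-3.327153 - (9.587552)) = 2.936860; f(t_3) = -0.369164

2.9369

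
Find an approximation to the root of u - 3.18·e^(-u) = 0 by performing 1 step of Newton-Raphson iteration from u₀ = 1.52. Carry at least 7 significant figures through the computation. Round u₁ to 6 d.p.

f'(u) = 1 + 3.18·e^(-u)
u_0 = 1.520000: f = 0.824496, f' = 1.695504 → u_1 = 1.520000 - (0.824496)/(1.695504) = 1.033716

1.033716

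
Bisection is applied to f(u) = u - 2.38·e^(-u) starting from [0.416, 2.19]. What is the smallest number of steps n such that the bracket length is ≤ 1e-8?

Initial width b − a = 2.19 − 0.416 = 1.774000.
After n steps the width is (b−a)/2^n; need (b−a)/2^n ≤ 1e-8.
So n ≥ log₂(1.774000/1e-8) = log₂(177400000.0000) ≈ 27.4024.
Hence n = 28.

28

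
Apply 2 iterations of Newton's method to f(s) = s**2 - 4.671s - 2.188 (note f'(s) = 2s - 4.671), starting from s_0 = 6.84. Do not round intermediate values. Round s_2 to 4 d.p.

5.1182

Newton update: s ← s − f(s)/f'(s).
s_0 = 6.840000: f = 12.647960, f' = 9.009000 → s_1 = 6.840000 - (12.647960)/(9.009000) = 5.436075
s_1 = 5.436075: f = 1.971005, f' = 6.201150 → s_2 = 5.436075 - (1.971005)/(6.201150) = 5.118230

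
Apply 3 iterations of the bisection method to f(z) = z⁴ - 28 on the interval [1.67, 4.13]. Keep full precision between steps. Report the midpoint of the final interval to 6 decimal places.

f(1.670000) = -20.222037, f(4.130000) = 262.937838 (opposite signs)
step 1: m = 2.900000, f(m) = 42.728100 > 0 → root in [1.670000, 2.900000]
step 2: m = 2.285000, f(m) = -0.738809 < 0 → root in [2.285000, 2.900000]
step 3: m = 2.592500, f(m) = 17.172597 > 0 → root in [2.285000, 2.592500]
Midpoint of [2.285000, 2.592500] = 2.438750

2.438750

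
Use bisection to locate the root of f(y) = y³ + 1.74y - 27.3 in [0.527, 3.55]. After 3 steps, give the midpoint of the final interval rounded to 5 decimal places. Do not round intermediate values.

f(0.527000) = -26.236657, f(3.550000) = 23.615875 (opposite signs)
step 1: m = 2.038500, f(m) = -15.282059 < 0 → root in [2.038500, 3.550000]
step 2: m = 2.794250, f(m) = -0.620967 < 0 → root in [2.794250, 3.550000]
step 3: m = 3.172125, f(m) = 10.138615 > 0 → root in [2.794250, 3.172125]
Midpoint of [2.794250, 3.172125] = 2.983187

2.98319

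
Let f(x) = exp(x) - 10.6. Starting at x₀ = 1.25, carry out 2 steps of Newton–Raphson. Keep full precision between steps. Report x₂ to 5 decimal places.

f'(x) = exp(x)
x_0 = 1.250000: f = -7.109657, f' = 3.490343 → x_1 = 1.250000 - (-7.109657)/(3.490343) = 3.286951
x_1 = 3.286951: f = 16.161140, f' = 26.761140 → x_2 = 3.286951 - (16.161140)/(26.761140) = 2.683048

2.68305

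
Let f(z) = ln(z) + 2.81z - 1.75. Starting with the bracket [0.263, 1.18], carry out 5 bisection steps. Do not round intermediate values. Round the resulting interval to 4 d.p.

[0.7215, 0.7502]

f(0.263000) = -2.346571, f(1.180000) = 1.731314 (opposite signs)
step 1: m = 0.721500, f(m) = -0.049008 < 0 → root in [0.721500, 1.180000]
step 2: m = 0.950750, f(m) = 0.871103 > 0 → root in [0.721500, 0.950750]
step 3: m = 0.836125, f(m) = 0.420534 > 0 → root in [0.721500, 0.836125]
step 4: m = 0.778813, f(m) = 0.188478 > 0 → root in [0.721500, 0.778813]
step 5: m = 0.750156, f(m) = 0.070465 > 0 → root in [0.721500, 0.750156]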